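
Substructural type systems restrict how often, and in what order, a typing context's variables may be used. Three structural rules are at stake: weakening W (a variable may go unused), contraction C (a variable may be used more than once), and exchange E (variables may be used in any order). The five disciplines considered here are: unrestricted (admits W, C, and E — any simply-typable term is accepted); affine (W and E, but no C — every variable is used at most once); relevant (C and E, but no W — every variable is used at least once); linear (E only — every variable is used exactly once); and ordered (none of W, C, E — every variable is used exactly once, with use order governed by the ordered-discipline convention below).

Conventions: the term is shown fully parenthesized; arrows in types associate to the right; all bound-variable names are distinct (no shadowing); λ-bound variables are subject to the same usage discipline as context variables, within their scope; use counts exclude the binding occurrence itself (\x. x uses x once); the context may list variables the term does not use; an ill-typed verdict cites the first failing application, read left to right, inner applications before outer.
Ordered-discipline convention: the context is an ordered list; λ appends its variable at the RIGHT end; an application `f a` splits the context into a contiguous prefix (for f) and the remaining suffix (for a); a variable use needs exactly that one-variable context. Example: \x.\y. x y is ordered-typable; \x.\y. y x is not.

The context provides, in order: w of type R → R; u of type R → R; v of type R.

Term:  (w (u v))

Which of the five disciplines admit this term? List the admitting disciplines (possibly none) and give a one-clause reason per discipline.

admitting disciplines: ordered, linear, affine, relevant, unrestricted
use counts: w=1, u=1, v=1
use order (left to right): w, u, v
typing: ✓ — R
ordered ✓ (single-use (w, u, v), ordered derivation ok)
linear ✓ (each of w, u, v used exactly once)
affine ✓ (w, u, v: no repeats, contraction unneeded)
relevant ✓ (none of w, u, v goes unused)
unrestricted ✓ (well-typed at R; no restrictions here)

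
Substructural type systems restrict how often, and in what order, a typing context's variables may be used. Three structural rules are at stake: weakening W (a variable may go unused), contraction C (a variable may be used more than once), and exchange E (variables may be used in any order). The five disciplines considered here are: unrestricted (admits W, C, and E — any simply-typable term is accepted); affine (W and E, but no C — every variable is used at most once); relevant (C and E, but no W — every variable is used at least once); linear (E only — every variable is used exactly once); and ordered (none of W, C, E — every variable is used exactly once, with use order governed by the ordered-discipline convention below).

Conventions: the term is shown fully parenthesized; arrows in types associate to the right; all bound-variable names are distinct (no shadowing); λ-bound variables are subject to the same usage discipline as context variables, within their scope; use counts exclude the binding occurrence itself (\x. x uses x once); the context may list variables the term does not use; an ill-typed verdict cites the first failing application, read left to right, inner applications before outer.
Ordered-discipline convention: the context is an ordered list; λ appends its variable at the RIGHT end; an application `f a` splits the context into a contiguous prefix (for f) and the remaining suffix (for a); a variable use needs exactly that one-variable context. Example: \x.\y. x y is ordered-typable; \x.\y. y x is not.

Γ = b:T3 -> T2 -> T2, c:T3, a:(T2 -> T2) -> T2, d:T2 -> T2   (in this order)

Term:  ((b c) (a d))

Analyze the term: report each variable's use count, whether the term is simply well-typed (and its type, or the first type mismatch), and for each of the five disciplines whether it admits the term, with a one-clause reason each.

variable uses: b ×1; c ×1; a ×1; d ×1
use order (left to right): b, c, a, d
typing: ✓ — T2
ordered: ✓, b, c, a, d once each; derivable with no W/C/E
linear: ✓, exactly-once usage across b, c, a, d
affine: ✓, at most one use each (b, c, a, d)
relevant: ✓, at least one use each (b, c, a, d)
unrestricted: ✓, typability at T2 is all that's needed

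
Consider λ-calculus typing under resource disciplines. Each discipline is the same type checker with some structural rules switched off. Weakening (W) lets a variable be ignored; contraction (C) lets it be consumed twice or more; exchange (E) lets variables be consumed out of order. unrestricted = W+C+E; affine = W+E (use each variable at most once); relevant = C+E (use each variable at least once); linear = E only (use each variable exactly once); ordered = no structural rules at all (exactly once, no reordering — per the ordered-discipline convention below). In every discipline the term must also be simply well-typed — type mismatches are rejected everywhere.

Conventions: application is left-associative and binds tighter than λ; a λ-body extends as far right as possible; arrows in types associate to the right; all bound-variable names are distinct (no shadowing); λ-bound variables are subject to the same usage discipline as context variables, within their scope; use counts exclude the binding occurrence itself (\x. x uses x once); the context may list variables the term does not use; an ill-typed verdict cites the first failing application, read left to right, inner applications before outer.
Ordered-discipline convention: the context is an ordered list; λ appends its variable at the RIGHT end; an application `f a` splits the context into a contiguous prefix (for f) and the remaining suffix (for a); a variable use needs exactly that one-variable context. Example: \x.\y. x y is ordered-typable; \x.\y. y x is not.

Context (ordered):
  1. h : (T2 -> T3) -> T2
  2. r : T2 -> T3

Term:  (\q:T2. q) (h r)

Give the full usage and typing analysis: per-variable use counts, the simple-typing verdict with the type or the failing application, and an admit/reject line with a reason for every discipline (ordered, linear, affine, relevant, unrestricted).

usage: h ×1, r ×1, q (λ-bound) ×1
use order (left to right): q, h, r
typing: the term checks, with type T2
ordered: ✓, h, r, q: once each, no exchange needed
linear: ✓, h, r, q: one use apiece
affine: ✓, at most one use each (h, r, q)
relevant: ✓, none of h, r, q goes unused
unrestricted: ✓, simply typable at T2; W, C, E all held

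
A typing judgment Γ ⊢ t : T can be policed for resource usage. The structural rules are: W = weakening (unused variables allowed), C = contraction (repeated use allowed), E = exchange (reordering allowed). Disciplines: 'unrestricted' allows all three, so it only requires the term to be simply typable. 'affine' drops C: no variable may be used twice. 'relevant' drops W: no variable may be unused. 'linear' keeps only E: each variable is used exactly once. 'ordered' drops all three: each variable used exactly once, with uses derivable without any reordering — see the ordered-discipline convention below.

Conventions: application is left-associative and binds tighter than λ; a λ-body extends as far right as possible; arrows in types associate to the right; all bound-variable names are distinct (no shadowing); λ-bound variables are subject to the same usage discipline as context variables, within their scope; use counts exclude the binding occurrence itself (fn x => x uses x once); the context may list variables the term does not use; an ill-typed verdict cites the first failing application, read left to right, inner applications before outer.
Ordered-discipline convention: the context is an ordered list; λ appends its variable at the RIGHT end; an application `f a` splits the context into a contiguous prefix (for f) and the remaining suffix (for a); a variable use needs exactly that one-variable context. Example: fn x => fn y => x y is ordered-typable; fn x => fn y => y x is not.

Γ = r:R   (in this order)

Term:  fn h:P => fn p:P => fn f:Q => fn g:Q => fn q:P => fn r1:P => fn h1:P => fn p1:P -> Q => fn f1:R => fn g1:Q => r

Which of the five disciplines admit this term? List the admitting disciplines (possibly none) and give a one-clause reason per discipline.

admitted by: affine, unrestricted
usage: r: 1; h (λ-bound): 0; p (λ-bound): 0; f (λ-bound): 0; g (λ-bound): 0; q (λ-bound): 0; r1 (λ-bound): 0; h1 (λ-bound): 0; p1 (λ-bound): 0; f1 (λ-bound): 0; g1 (λ-bound): 0
use order (left to right): r
typing: well-typed at P -> P -> Q -> Q -> P -> P -> P -> (P -> Q) -> R -> Q -> R
ordered: ✗, needs weakening: h, p, f, g, q, r1, h1, p1, f1, g1 unused
linear: ✗, needs weakening: h, p, f, g, q, r1, h1, p1, f1, g1 unused
affine: ✓, r, h, p, f, g, q, r1, h1, p1, f1, g1: no repeats, contraction unneeded
relevant: ✗, needs weakening: h, p, f, g, q, r1, h1, p1, f1, g1 unused
unrestricted: ✓, type-checks (P -> P -> Q -> Q -> P -> P -> P -> (P -> Q) -> R -> Q -> R) and nothing is barred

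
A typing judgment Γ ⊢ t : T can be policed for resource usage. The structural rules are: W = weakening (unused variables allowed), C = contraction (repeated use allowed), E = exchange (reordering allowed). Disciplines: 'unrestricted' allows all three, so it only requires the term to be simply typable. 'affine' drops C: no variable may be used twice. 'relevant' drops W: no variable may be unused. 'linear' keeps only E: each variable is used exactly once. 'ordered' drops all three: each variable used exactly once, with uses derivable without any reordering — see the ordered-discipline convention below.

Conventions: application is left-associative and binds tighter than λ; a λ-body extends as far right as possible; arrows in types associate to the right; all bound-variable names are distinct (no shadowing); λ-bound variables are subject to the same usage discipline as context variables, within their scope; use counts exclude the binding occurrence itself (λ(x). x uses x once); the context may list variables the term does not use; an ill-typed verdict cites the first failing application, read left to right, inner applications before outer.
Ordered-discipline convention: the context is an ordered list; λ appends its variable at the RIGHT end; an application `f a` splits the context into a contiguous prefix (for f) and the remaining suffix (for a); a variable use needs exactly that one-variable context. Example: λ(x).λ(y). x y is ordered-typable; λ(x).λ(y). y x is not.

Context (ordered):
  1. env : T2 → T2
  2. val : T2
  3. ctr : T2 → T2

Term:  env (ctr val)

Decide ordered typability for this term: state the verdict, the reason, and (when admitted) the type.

no — no ordered split (uses run env, ctr, val)
variable uses: env: 1×, val: 1×, ctr: 1×
use order (left to right): env, ctr, val
typing: ✓ — T2
per-discipline verdicts: ordered ✗; linear ✓; affine ✓; relevant ✓; unrestricted ✓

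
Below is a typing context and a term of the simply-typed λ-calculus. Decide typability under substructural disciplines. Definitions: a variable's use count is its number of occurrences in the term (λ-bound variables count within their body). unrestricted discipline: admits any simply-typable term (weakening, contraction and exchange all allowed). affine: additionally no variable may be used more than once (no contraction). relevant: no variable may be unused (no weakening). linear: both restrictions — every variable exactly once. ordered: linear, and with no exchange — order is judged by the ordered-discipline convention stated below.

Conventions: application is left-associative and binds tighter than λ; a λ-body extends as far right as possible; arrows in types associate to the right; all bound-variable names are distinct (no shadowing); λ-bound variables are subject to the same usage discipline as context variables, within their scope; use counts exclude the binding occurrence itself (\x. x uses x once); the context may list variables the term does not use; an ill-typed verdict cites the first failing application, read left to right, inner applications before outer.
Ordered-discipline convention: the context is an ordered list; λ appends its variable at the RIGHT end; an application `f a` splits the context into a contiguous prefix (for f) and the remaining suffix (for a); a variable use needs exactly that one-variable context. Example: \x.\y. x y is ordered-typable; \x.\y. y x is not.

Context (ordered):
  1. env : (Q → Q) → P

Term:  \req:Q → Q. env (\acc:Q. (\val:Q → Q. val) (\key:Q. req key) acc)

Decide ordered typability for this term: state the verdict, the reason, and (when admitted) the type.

yes — single-use (env, req, acc, val, key), ordered derivation ok; term : (Q → Q) → P
variable uses: env ×1, req (bound) ×1, acc (bound) ×1, val (bound) ×1, key (bound) ×1
order of uses: env, val, req, key, acc
typing: the term checks, with type (Q → Q) → P
all disciplines: ordered ✓, linear ✓, affine ✓, relevant ✓, unrestricted ✓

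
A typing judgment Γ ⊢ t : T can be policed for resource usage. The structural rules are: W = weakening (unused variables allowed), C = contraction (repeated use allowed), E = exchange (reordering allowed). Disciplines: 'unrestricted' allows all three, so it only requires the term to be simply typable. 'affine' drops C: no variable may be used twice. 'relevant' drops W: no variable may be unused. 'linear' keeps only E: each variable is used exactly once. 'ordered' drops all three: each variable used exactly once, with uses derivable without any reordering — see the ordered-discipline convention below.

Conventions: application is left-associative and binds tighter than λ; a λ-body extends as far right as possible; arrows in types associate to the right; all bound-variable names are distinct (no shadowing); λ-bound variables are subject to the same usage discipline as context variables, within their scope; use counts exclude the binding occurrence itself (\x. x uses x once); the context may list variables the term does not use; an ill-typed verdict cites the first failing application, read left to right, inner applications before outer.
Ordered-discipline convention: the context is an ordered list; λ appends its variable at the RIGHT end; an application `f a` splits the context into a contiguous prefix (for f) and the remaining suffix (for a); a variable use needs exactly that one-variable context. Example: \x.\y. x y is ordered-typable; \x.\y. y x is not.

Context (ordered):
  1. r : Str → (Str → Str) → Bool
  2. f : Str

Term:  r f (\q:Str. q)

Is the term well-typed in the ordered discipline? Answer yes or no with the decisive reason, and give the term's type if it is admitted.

yes — r, f, q once each; derivable with no W/C/E; term : Bool
use counts: r: 1×, f: 1×, q (bound): 1×
use order (left to right): r, f, q
typing: ✓ — Bool
across the five disciplines: ordered ✓; linear ✓; affine ✓; relevant ✓; unrestricted ✓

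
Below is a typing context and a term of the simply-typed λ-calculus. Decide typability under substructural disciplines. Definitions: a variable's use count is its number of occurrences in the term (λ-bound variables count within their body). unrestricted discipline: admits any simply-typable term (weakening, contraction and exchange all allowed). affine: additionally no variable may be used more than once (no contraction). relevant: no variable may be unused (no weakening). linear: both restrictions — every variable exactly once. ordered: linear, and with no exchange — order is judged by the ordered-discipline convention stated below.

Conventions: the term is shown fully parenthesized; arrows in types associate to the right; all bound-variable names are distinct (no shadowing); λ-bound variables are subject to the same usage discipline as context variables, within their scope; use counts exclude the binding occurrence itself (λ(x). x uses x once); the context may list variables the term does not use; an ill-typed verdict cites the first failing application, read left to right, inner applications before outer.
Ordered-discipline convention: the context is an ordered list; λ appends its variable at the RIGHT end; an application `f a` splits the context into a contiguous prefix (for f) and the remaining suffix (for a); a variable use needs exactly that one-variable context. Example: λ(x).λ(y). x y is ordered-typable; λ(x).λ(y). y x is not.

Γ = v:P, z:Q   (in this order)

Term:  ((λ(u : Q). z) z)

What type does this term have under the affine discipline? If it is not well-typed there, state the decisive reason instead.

not well-typed under affine — repeated use of z ×2
counts: v ×0, z ×2, u (bound) ×0
left-to-right use order: z, z
typing: the term checks, with type Q
summary: ordered ✗, linear ✗, affine ✗, relevant ✗, unrestricted ✓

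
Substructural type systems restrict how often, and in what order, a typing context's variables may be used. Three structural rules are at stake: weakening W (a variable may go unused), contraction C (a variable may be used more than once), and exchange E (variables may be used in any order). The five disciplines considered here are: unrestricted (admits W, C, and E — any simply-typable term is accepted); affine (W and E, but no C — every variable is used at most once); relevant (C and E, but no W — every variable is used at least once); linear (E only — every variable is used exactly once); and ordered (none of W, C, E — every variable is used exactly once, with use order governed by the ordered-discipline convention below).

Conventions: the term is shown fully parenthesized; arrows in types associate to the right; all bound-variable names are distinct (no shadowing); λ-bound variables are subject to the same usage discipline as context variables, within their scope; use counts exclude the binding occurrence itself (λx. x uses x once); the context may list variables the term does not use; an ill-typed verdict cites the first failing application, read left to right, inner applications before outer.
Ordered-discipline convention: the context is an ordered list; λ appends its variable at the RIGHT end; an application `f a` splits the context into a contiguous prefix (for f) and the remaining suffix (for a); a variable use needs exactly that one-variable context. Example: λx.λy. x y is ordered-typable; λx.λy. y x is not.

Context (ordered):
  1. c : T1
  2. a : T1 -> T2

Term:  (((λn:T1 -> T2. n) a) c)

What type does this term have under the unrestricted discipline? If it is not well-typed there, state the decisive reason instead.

term : T2
variable uses: c ×1; a ×1; n (bound) ×1
left-to-right use order: n, a, c
typing: well-typed — term : T2
across the five disciplines: ordered ✗ · linear ✓ · affine ✓ · relevant ✓ · unrestricted ✓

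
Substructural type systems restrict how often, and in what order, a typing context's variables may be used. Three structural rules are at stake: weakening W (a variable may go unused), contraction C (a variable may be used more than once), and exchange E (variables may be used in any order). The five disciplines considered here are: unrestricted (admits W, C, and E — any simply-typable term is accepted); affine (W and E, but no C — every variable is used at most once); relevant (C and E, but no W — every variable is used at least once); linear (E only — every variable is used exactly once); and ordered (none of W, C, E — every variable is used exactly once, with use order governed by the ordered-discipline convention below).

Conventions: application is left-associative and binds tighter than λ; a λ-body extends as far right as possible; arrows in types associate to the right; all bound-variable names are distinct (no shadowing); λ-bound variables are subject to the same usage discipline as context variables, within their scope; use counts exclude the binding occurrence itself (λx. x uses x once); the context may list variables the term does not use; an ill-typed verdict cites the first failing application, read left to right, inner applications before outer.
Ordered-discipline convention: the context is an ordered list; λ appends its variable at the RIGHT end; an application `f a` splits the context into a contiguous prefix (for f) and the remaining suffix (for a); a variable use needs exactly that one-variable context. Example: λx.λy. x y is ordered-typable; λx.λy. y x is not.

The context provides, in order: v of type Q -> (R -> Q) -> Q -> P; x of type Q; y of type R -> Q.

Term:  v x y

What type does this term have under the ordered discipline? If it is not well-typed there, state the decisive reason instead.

term : Q -> P
variable uses: v: 1, x: 1, y: 1
uses in reading order: v, x, y
typing: ✓ — Q -> P
across the five disciplines: ordered ✓ · linear ✓ · affine ✓ · relevant ✓ · unrestricted ✓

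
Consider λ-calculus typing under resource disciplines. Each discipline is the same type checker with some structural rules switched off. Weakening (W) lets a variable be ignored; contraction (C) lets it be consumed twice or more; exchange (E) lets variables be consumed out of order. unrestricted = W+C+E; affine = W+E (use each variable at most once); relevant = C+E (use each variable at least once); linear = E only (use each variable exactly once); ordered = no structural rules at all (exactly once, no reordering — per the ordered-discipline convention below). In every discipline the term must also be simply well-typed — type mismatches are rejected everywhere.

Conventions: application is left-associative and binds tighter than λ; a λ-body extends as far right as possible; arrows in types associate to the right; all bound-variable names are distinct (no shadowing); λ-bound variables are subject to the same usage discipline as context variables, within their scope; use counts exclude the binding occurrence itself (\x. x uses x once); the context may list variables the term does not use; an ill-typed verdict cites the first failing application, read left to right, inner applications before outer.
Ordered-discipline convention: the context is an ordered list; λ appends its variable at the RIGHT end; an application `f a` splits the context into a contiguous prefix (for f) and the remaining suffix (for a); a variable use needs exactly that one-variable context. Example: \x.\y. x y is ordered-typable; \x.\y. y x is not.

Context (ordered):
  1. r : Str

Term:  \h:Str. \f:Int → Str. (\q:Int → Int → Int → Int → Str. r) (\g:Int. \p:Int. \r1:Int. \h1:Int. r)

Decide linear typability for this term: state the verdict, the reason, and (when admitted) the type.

no — r ×2 used more than once (contraction); h, f, q, g, p, r1, h1 never used (weakening)
counts: r=2, h [bound]=0, f [bound]=0, q [bound]=0, g [bound]=0, p [bound]=0, r1 [bound]=0, h1 [bound]=0
left-to-right use order: r, r
typing: well-typed at Str → (Int → Str) → Str
summary: ordered ✗, linear ✗, affine ✗, relevant ✗, unrestricted ✓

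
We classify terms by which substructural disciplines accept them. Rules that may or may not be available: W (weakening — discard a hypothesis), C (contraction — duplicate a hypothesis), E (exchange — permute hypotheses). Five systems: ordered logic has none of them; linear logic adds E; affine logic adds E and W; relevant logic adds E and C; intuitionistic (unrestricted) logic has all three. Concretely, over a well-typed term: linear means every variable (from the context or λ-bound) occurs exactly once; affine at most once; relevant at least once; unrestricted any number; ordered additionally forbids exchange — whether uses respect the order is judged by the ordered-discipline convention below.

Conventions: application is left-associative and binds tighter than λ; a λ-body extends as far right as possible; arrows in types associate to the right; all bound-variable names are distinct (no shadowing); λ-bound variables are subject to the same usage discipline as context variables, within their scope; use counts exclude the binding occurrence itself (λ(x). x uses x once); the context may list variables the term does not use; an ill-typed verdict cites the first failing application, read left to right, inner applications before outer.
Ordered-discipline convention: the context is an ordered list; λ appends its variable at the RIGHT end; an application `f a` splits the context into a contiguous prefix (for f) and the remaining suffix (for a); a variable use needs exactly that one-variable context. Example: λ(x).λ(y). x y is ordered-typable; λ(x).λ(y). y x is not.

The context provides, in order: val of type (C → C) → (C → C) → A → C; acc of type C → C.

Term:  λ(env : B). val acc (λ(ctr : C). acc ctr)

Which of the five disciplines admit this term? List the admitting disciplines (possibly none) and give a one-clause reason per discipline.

accepted by: unrestricted
variable uses: val=1; acc=2; env [bound]=0; ctr [bound]=1
order of uses: val, acc, acc, ctr
typing: ✓ — B → A → C
ordered: ✗ — repeated use of acc ×2; env never used (weakening)
linear: ✗ — repeated use of acc ×2; env never used (weakening)
affine: ✗ — repeated use of acc ×2
relevant: ✗ — env never used (weakening)
unrestricted: ✓ — typability at B → A → C is all that's needed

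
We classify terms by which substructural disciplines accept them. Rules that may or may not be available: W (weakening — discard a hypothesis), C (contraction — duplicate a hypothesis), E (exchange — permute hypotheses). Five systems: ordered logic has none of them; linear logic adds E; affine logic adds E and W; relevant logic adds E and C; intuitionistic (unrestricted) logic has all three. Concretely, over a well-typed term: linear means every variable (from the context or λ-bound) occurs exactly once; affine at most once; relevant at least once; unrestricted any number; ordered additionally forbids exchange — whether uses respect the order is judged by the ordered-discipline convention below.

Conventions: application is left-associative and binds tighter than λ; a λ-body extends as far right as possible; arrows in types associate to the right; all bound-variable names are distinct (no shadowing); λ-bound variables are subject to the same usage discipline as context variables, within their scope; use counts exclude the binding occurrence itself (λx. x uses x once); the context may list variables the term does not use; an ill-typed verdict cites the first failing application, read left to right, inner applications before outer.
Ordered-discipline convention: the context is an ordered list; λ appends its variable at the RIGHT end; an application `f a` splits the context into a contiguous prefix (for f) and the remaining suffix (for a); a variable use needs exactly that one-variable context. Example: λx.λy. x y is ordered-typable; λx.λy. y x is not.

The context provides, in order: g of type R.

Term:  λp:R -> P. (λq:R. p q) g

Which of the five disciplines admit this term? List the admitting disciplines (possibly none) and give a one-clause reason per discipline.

accepted by: linear, affine, relevant, unrestricted
counts: g: 1; p [bound]: 1; q [bound]: 1
left-to-right use order: p, q, g
typing: the term checks, with type (R -> P) -> P
ordered ✗ (use order p, q, g needs exchange)
linear ✓ (exactly-once usage across g, p, q)
affine ✓ (g, p, q: no repeats, contraction unneeded)
relevant ✓ (g, p, q: all used, weakening unneeded)
unrestricted ✓ (typability at (R -> P) -> P is all that's needed)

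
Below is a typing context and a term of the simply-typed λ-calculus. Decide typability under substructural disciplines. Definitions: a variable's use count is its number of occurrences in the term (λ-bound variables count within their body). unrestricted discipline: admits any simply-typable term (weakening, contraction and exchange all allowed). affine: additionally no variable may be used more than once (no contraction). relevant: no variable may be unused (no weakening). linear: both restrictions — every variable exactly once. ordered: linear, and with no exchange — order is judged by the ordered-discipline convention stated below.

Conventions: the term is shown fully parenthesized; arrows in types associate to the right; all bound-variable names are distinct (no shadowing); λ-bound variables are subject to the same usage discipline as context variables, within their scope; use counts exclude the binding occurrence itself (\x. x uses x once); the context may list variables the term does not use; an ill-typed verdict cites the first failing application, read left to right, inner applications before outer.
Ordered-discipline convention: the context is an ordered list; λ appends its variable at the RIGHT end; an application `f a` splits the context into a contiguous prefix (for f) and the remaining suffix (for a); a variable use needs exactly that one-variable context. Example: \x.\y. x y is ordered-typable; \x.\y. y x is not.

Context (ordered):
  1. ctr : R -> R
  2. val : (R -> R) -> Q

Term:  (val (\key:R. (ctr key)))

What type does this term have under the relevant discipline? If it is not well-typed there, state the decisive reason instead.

term : Q
variable uses: ctr: 1; val: 1; key (bound): 1
order of uses: val, ctr, key
typing: the term checks, with type Q
per-discipline verdicts: ordered ✗ · linear ✓ · affine ✓ · relevant ✓ · unrestricted ✓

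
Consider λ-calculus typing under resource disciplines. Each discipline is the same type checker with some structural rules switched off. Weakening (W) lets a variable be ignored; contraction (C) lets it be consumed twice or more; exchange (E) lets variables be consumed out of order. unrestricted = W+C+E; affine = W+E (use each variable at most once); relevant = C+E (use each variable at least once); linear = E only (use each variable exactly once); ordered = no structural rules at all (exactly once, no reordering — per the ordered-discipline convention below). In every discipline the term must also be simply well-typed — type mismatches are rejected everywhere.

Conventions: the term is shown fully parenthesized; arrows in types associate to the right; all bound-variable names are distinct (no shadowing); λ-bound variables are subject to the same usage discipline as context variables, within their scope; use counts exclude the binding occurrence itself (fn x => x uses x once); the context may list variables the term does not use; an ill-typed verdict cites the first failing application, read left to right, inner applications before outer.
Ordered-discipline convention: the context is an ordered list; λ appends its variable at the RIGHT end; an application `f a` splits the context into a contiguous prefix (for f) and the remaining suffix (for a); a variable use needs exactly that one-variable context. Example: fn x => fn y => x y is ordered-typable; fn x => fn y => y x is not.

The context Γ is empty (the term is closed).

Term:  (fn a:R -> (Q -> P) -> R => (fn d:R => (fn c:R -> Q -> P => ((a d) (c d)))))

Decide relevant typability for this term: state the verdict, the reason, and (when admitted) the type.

yes — every one of a, d, c appears; term : (R -> (Q -> P) -> R) -> R -> (R -> Q -> P) -> R
counts: a (λ-bound)=1, d (λ-bound)=2, c (λ-bound)=1
uses in reading order: a, d, c, d
typing: well-typed — term : (R -> (Q -> P) -> R) -> R -> (R -> Q -> P) -> R
across the five disciplines: ordered ✗ | linear ✗ | affine ✗ | relevant ✓ | unrestricted ✓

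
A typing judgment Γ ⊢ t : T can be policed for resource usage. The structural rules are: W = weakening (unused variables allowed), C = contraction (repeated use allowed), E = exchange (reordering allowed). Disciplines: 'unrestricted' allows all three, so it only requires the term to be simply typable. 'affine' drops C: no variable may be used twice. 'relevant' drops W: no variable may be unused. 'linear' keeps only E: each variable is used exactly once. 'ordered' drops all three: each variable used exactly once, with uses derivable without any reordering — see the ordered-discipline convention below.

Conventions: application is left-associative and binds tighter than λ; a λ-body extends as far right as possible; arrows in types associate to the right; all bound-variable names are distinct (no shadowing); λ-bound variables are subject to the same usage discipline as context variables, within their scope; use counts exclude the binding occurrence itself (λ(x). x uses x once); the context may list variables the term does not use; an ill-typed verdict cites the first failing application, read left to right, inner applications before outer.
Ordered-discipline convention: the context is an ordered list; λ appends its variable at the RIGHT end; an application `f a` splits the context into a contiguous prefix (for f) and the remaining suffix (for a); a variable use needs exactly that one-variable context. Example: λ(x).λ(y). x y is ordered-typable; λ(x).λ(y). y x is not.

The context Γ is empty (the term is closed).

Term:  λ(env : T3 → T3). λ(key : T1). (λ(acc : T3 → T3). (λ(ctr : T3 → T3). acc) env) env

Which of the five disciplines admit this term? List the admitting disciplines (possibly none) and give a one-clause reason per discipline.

admitted in: unrestricted
counts: env (λ-bound) ×2; key (λ-bound) ×0; acc (λ-bound) ×1; ctr (λ-bound) ×0
left-to-right use order: acc, env, env
typing: the term checks, with type (T3 → T3) → T1 → T3 → T3
ordered: ✗, env ×2 used more than once (contraction); key, ctr never used (weakening)
linear: ✗, env ×2 used more than once (contraction); key, ctr never used (weakening)
affine: ✗, env ×2 used more than once (contraction)
relevant: ✗, key, ctr never used (weakening)
unrestricted: ✓, typability at (T3 → T3) → T1 → T3 → T3 is all that's needed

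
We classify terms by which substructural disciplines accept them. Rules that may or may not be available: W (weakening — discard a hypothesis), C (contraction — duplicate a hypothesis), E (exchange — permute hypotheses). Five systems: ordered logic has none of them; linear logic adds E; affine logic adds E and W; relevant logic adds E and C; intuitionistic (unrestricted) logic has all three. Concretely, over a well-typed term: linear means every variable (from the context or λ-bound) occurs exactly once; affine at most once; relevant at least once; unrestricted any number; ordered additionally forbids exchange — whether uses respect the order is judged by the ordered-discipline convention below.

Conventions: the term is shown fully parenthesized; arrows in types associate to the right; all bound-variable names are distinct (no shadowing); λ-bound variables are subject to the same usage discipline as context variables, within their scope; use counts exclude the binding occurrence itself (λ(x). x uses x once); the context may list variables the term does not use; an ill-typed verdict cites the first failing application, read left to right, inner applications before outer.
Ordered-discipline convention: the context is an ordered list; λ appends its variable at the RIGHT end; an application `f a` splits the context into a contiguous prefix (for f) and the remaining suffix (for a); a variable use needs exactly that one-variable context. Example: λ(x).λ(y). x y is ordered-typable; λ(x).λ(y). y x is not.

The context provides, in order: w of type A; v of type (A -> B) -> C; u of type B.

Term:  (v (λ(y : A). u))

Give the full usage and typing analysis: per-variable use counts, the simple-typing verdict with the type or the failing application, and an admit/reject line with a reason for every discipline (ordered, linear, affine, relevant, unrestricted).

use counts: w ×0; v ×1; u ×1; y (λ-bound) ×0
uses in reading order: v, u
typing: well-typed — term : C
ordered ✗ (w, y never used (weakening))
linear ✗ (w, y never used (weakening))
affine ✓ (w, v, u, y: no repeats, contraction unneeded)
relevant ✗ (w, y never used (weakening))
unrestricted ✓ (simply typable at C; W, C, E all held)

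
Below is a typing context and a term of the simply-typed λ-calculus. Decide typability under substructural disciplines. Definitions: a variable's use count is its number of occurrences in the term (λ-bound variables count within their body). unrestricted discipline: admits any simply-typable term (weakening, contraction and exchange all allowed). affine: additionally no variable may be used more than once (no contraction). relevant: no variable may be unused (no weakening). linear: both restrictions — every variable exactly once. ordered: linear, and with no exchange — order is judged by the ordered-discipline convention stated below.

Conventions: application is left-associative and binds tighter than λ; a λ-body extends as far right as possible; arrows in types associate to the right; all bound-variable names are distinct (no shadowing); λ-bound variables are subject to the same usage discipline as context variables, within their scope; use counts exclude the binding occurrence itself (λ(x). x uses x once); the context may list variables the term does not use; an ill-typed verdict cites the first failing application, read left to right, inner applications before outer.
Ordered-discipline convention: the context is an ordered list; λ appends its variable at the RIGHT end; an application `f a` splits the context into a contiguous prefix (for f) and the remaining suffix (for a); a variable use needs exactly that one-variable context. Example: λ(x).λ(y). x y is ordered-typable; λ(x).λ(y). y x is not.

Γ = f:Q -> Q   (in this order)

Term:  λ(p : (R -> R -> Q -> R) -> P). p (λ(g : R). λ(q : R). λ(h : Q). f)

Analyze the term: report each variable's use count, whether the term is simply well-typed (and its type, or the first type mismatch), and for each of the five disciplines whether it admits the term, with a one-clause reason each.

use counts: f ×1; p (λ-bound) ×1; g (λ-bound) ×0; q (λ-bound) ×0; h (λ-bound) ×0
left-to-right use order: p, f
typing: ill-typed: an application expects R -> R -> Q -> R but receives R -> R -> Q -> Q -> Q
ordered: ✗, fails simple typing
linear: ✗, a type mismatch blocks all five
affine: ✗, the type mismatch rejects it
relevant: ✗, not simply typable
unrestricted: ✗, fails simple typing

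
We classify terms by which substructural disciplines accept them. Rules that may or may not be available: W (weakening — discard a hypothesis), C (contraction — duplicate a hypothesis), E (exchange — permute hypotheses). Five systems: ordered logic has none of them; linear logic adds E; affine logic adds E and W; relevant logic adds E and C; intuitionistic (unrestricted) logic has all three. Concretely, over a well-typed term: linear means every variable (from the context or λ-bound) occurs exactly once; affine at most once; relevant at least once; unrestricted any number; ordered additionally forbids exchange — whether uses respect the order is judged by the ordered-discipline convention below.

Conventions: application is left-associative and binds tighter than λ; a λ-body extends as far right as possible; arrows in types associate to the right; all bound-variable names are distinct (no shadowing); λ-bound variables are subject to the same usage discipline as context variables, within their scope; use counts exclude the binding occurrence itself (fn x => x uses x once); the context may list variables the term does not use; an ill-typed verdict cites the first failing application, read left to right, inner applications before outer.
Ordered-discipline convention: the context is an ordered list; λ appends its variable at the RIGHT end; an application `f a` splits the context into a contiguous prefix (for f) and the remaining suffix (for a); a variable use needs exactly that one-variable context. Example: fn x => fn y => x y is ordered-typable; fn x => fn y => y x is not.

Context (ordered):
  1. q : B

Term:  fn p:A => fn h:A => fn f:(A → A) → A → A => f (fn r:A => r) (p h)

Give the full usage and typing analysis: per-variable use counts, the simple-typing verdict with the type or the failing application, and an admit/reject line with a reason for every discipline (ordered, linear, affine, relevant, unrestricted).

use counts: q ×0; p (bound) ×1; h (bound) ×1; f (bound) ×1; r (bound) ×1
uses in reading order: f, r, p, h
typing: ill-typed: non-arrow in function slot: A
ordered: ✗, fails simple typing
linear: ✗, a type mismatch blocks all five
affine: ✗, the type mismatch rejects it
relevant: ✗, not simply typable
unrestricted: ✗, fails simple typing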